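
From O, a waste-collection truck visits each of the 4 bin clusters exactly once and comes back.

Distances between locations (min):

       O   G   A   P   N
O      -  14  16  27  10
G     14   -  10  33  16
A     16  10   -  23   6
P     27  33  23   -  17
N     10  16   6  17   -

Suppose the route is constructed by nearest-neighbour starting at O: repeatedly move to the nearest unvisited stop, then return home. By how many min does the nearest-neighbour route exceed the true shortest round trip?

O: N=10, G=14, A=16, P=27 ⇒ N
N: A=6, G=16, P=17 ⇒ A
A: G=10, P=23 ⇒ G
G: P=33 ⇒ P
NN route O → N → A → G → P → O costs 86.
Optimal: O → G → A → P → N → O costs 74 (by enumerating all 12 distinct tours).
Excess = 86 − 74 = 12.

Excess over optimum: 12 min.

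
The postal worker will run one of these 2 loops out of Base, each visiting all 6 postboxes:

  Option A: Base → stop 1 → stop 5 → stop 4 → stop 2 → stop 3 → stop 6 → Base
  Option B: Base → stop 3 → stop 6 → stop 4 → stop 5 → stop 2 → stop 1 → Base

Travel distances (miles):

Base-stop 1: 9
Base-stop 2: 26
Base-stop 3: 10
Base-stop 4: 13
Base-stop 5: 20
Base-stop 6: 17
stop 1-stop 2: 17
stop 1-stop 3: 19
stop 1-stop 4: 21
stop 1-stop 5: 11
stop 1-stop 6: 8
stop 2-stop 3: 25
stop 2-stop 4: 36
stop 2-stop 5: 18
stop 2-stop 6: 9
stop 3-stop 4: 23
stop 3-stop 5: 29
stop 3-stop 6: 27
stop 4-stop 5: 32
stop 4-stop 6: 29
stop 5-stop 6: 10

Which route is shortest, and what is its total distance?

Option A: 9 + 11 + 32 + 36 + 25 + 27 + 17 = 157
Option B: 10 + 27 + 29 + 32 + 18 + 17 + 9 = 142

142 miles — Option B is the shortest.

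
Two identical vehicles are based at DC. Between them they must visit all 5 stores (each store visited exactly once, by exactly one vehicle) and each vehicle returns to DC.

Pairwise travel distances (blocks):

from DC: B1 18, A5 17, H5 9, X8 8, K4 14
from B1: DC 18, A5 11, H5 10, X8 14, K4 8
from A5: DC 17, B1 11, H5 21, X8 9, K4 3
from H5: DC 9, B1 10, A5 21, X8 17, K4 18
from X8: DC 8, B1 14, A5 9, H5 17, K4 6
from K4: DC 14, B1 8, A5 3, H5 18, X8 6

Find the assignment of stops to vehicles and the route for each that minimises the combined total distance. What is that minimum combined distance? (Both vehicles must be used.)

Check every non-empty split of the stops between the two vehicles; for each half take its own optimal tour:
  {B1} + {A5, H5, X8, K4}: 36 + 47 = 83
  {A5} + {B1, H5, X8, K4}: 34 + 41 = 75
  {B1, A5} + {H5, X8, K4}: 46 + 41 = 87
  {H5} + {B1, A5, X8, K4}: 18 + 46 = 64
  {B1, H5} + {A5, X8, K4}: 37 + 34 = 71
  {A5, H5} + {B1, X8, K4}: 47 + 40 = 87
  … (15 splits in total)
  {X8} + {B1, A5, H5, K4}: 16 + 47 = 63  ← best
Best: vehicle 1 DC → X8 → DC = 16; vehicle 2 DC → A5 → K4 → B1 → H5 → DC = 47; combined 63.

Minimum combined distance: 63 blocks.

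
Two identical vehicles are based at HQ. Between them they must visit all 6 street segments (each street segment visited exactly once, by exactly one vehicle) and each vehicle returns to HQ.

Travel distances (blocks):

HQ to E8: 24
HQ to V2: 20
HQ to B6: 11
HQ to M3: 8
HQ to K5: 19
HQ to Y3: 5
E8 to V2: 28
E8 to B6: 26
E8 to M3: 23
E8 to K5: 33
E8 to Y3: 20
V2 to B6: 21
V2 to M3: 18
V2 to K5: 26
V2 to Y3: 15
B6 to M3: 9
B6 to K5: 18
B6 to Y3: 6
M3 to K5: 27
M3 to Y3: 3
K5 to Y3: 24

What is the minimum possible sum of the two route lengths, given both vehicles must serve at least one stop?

123 blocks — the smallest possible combined total.

Check every non-empty split of the stops between the two vehicles; for each half take its own optimal tour:
  {E8} + {V2, B6, M3, K5, Y3}: 48 + 81 = 129
  {V2} + {E8, B6, M3, K5, Y3}: 40 + 92 = 132
  {E8, V2} + {B6, M3, K5, Y3}: 72 + 54 = 126
  {B6} + {E8, V2, M3, K5, Y3}: 22 + 104 = 126
  {E8, B6} + {V2, M3, K5, Y3}: 61 + 71 = 132
  {V2, B6} + {E8, M3, K5, Y3}: 52 + 83 = 135
  … (31 splits in total)
  {M3} + {E8, V2, B6, K5, Y3}: 16 + 107 = 123  ← best
Best: vehicle 1 HQ → M3 → HQ = 16; vehicle 2 HQ → E8 → V2 → K5 → B6 → Y3 → HQ = 107; combined 123.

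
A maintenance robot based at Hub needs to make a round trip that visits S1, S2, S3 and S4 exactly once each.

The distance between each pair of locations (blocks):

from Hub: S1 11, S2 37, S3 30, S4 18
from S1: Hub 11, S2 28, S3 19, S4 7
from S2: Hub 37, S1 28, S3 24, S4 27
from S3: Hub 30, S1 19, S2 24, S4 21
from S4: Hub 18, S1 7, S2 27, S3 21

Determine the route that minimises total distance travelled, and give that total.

Minimum total distance: 99 blocks.

There are 12 distinct closed tours to check (reversals are equivalent).
Hub-S1-S2-S3-S4-Hub: 11+28+24+21+18 = 102
Hub-S1-S2-S4-S3-Hub: 11+28+27+21+30 = 117
Hub-S1-S3-S2-S4-Hub: 11+19+24+27+18 = 99
Hub-S1-S3-S4-S2-Hub: 11+19+21+27+37 = 115
Hub-S1-S4-S2-S3-Hub: 11+7+27+24+30 = 99
Hub-S1-S4-S3-S2-Hub: 11+7+21+24+37 = 100
Hub-S2-S1-S3-S4-Hub: 37+28+19+21+18 = 123
Hub-S2-S1-S4-S3-Hub: 37+28+7+21+30 = 123
Hub-S2-S3-S1-S4-Hub: 37+24+19+7+18 = 105
Hub-S2-S4-S1-S3-Hub: 37+27+7+19+30 = 120
Hub-S3-S1-S2-S4-Hub: 30+19+28+27+18 = 122
Hub-S3-S2-S1-S4-Hub: 30+24+28+7+18 = 107
The minimum is 99.
One optimal route: Hub → S1 → S3 → S2 → S4 → Hub (or its reverse).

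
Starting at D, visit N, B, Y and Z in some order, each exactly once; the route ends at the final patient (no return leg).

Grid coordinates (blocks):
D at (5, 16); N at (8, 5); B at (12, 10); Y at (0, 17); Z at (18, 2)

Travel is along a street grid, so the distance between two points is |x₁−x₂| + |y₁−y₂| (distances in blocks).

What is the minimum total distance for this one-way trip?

Shortest open route: 47 blocks.

There are 4! = 24 possible orderings.
D→N→B→Y→Z: 14+9+19+33 = 75
D→N→B→Z→Y: 14+9+14+33 = 70
D→N→Y→B→Z: 14+20+19+14 = 67
D→N→Y→Z→B: 14+20+33+14 = 81
D→N→Z→B→Y: 14+13+14+19 = 60
D→N→Z→Y→B: 14+13+33+19 = 79
D→B→N→Y→Z: 13+9+20+33 = 75
D→B→N→Z→Y: 13+9+13+33 = 68
D→B→Y→N→Z: 13+19+20+13 = 65
D→B→Y→Z→N: 13+19+33+13 = 78
D→B→Z→N→Y: 13+14+13+20 = 60
D→B→Z→Y→N: 13+14+33+20 = 80
D→Y→N→B→Z: 6+20+9+14 = 49
D→Y→N→Z→B: 6+20+13+14 = 53
… (10 more)
D→Y→B→N→Z: 6+19+9+13 = 47  ← best
The minimum is 47.
One shortest path: D → Y → B → N → Z.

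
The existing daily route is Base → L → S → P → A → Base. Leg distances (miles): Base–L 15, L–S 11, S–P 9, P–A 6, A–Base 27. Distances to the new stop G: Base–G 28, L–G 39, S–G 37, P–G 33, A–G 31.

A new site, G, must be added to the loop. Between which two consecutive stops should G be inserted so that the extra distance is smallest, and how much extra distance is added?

Insertion cost between consecutive stops i–j is d(i,G) + d(G,j) − d(i,j):
  between Base and L: 28 + 39 − 15 = 52
  between L and S: 39 + 37 − 11 = 65
  between S and P: 37 + 33 − 9 = 61
  between P and A: 33 + 31 − 6 = 58
  between A and Base: 31 + 28 − 27 = 32
Cheapest insertion is between A and Base, adding 32.
New total = 68 + 32 = 100.

+32 miles — insert G between A and Base.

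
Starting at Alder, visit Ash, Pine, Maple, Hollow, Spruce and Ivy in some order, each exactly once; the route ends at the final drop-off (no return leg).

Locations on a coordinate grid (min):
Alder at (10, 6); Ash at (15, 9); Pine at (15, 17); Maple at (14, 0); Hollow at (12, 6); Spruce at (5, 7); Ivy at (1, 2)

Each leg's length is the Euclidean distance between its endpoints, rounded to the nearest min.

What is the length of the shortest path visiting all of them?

Minimum one-way distance = 42 min.

There are 6! = 720 possible orderings.
Alder - Ash - Pine - Maple - Hollow - Spruce - Ivy: 6+8+17+6+7+6 = 50
Alder - Ash - Pine - Maple - Hollow - Ivy - Spruce: 6+8+17+6+12+6 = 55
Alder - Ash - Pine - Maple - Spruce - Hollow - Ivy: 6+8+17+11+7+12 = 61
Alder - Ash - Pine - Maple - Spruce - Ivy - Hollow: 6+8+17+11+6+12 = 60
Alder - Ash - Pine - Maple - Ivy - Hollow - Spruce: 6+8+17+13+12+7 = 63
Alder - Ash - Pine - Maple - Ivy - Spruce - Hollow: 6+8+17+13+6+7 = 57
Alder - Ash - Pine - Hollow - Maple - Spruce - Ivy: 6+8+11+6+11+6 = 48
Alder - Ash - Pine - Hollow - Maple - Ivy - Spruce: 6+8+11+6+13+6 = 50
… (712 more)
Alder - Spruce - Ivy - Maple - Hollow - Ash - Pine: 5+6+13+6+4+8 = 42  ← best
The minimum is 42.
One shortest path: Alder → Spruce → Ivy → Maple → Hollow → Ash → Pine.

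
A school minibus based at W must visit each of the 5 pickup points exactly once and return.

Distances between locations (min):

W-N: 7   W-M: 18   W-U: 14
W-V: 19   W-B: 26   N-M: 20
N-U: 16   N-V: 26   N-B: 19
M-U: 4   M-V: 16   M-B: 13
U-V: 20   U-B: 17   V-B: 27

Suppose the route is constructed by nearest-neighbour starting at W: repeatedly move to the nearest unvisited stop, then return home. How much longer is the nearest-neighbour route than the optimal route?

Excess over optimum: 4 min.

W: N=7, U=14, M=18, V=19, B=26 ⇒ N
N: U=16, B=19, M=20, V=26 ⇒ U
U: M=4, B=17, V=20 ⇒ M
M: B=13, V=16 ⇒ B
B: V=27 ⇒ V
NN route W → N → U → M → B → V → W costs 86.
Optimal: W → N → B → M → U → V → W costs 82 (by enumerating all 60 distinct tours).
Excess = 86 − 82 = 4.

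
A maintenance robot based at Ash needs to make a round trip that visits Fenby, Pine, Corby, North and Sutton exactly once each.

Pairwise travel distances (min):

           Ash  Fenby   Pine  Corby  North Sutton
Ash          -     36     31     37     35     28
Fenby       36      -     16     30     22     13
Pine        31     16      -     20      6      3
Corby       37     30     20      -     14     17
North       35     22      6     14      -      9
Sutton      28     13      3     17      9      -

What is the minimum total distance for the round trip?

Minimum total distance: 109 min.

Ash - Fenby - Pine - Corby - North - Sutton - Ash: 36+16+20+14+9+28 = 123
Ash - Fenby - Pine - Corby - Sutton - North - Ash: 36+16+20+17+9+35 = 133
Ash - Fenby - Pine - North - Corby - Sutton - Ash: 36+16+6+14+17+28 = 117
Ash - Fenby - Pine - North - Sutton - Corby - Ash: 36+16+6+9+17+37 = 121
Ash - Fenby - Pine - Sutton - Corby - North - Ash: 36+16+3+17+14+35 = 121
Ash - Fenby - Pine - Sutton - North - Corby - Ash: 36+16+3+9+14+37 = 115
Ash - Fenby - Corby - Pine - North - Sutton - Ash: 36+30+20+6+9+28 = 129
Ash - Fenby - Corby - Pine - Sutton - North - Ash: 36+30+20+3+9+35 = 133
Ash - Fenby - Corby - North - Pine - Sutton - Ash: 36+30+14+6+3+28 = 117
Ash - Fenby - Corby - North - Sutton - Pine - Ash: 36+30+14+9+3+31 = 123
Ash - Fenby - Corby - Sutton - Pine - North - Ash: 36+30+17+3+6+35 = 127
Ash - Fenby - Corby - Sutton - North - Pine - Ash: 36+30+17+9+6+31 = 129
Ash - Fenby - North - Pine - Corby - Sutton - Ash: 36+22+6+20+17+28 = 129
Ash - Fenby - North - Pine - Sutton - Corby - Ash: 36+22+6+3+17+37 = 121
… (46 more)
Ash - Fenby - Sutton - Pine - North - Corby - Ash: 36+13+3+6+14+37 = 109  ← best
The minimum is 109.
One optimal route: Ash → Fenby → Sutton → Pine → North → Corby → Ash (or its reverse).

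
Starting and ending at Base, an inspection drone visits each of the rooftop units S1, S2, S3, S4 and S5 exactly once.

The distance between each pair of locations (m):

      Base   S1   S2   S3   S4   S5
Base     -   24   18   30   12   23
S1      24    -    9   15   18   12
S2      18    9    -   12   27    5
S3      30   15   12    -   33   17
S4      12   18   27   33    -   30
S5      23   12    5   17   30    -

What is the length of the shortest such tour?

Minimum total distance: 85 m.

There are 60 distinct closed tours to check (reversals are equivalent).
Base → S1 → S2 → S3 → S4 → S5 → Base: 24+9+12+33+30+23 = 131
Base → S1 → S2 → S3 → S5 → S4 → Base: 24+9+12+17+30+12 = 104
Base → S1 → S2 → S4 → S3 → S5 → Base: 24+9+27+33+17+23 = 133
Base → S1 → S2 → S4 → S5 → S3 → Base: 24+9+27+30+17+30 = 137
Base → S1 → S2 → S5 → S3 → S4 → Base: 24+9+5+17+33+12 = 100
Base → S1 → S2 → S5 → S4 → S3 → Base: 24+9+5+30+33+30 = 131
Base → S1 → S3 → S2 → S4 → S5 → Base: 24+15+12+27+30+23 = 131
Base → S1 → S3 → S2 → S5 → S4 → Base: 24+15+12+5+30+12 = 98
Base → S1 → S3 → S4 → S2 → S5 → Base: 24+15+33+27+5+23 = 127
Base → S1 → S3 → S4 → S5 → S2 → Base: 24+15+33+30+5+18 = 125
Base → S1 → S3 → S5 → S2 → S4 → Base: 24+15+17+5+27+12 = 100
Base → S1 → S3 → S5 → S4 → S2 → Base: 24+15+17+30+27+18 = 131
Base → S1 → S4 → S2 → S3 → S5 → Base: 24+18+27+12+17+23 = 121
Base → S1 → S4 → S2 → S5 → S3 → Base: 24+18+27+5+17+30 = 121
… (46 more)
Base → S2 → S5 → S3 → S1 → S4 → Base: 18+5+17+15+18+12 = 85  ← best
The minimum is 85.
One optimal route: Base → S2 → S5 → S3 → S1 → S4 → Base (or its reverse).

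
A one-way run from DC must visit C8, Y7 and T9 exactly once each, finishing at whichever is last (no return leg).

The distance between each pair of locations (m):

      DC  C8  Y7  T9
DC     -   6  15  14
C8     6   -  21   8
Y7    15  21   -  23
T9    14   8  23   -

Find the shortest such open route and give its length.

Shortest open route: 37 m.

There are 3! = 6 possible orderings.
DC → C8 → Y7 → T9: 6+21+23 = 50
DC → C8 → T9 → Y7: 6+8+23 = 37
DC → Y7 → C8 → T9: 15+21+8 = 44
DC → Y7 → T9 → C8: 15+23+8 = 46
DC → T9 → C8 → Y7: 14+8+21 = 43
DC → T9 → Y7 → C8: 14+23+21 = 58
The minimum is 37.
One shortest path: DC → C8 → T9 → Y7.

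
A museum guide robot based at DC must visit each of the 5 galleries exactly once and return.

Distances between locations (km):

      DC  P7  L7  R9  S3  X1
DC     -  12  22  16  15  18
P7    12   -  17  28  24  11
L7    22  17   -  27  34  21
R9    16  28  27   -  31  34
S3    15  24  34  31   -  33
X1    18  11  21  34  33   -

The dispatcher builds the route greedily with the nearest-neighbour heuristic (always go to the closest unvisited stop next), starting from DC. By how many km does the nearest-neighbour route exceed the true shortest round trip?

Excess over optimum: 3 km.

From DC: P7=12, S3=15, R9=16, X1=18, L7=22 → choose P7 (12).
From P7: X1=11, L7=17, S3=24, R9=28 → choose X1 (11).
From X1: L7=21, S3=33, R9=34 → choose L7 (21).
From L7: R9=27, S3=34 → choose R9 (27).
From R9: S3=31 → choose S3 (31).
NN route DC → P7 → X1 → L7 → R9 → S3 → DC costs 117.
Optimal: DC → R9 → L7 → X1 → P7 → S3 → DC costs 114 (by enumerating all 60 distinct tours).
Excess = 117 − 114 = 3.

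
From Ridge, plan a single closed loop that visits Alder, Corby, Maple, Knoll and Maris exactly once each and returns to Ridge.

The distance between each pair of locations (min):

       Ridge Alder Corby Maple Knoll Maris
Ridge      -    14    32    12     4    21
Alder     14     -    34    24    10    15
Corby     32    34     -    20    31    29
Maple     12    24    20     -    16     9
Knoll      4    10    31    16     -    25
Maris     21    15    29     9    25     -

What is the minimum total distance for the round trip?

Ridge-Alder-Corby-Maple-Knoll-Maris-Ridge: 14+34+20+16+25+21 = 130
Ridge-Alder-Corby-Maple-Maris-Knoll-Ridge: 14+34+20+9+25+4 = 106
Ridge-Alder-Corby-Knoll-Maple-Maris-Ridge: 14+34+31+16+9+21 = 125
Ridge-Alder-Corby-Knoll-Maris-Maple-Ridge: 14+34+31+25+9+12 = 125
Ridge-Alder-Corby-Maris-Maple-Knoll-Ridge: 14+34+29+9+16+4 = 106
Ridge-Alder-Corby-Maris-Knoll-Maple-Ridge: 14+34+29+25+16+12 = 130
Ridge-Alder-Maple-Corby-Knoll-Maris-Ridge: 14+24+20+31+25+21 = 135
Ridge-Alder-Maple-Corby-Maris-Knoll-Ridge: 14+24+20+29+25+4 = 116
Ridge-Alder-Maple-Knoll-Corby-Maris-Ridge: 14+24+16+31+29+21 = 135
Ridge-Alder-Maple-Knoll-Maris-Corby-Ridge: 14+24+16+25+29+32 = 140
Ridge-Alder-Maple-Maris-Corby-Knoll-Ridge: 14+24+9+29+31+4 = 111
Ridge-Alder-Maple-Maris-Knoll-Corby-Ridge: 14+24+9+25+31+32 = 135
Ridge-Alder-Knoll-Corby-Maple-Maris-Ridge: 14+10+31+20+9+21 = 105
Ridge-Alder-Knoll-Corby-Maris-Maple-Ridge: 14+10+31+29+9+12 = 105
… (46 more)
Ridge-Corby-Maple-Maris-Alder-Knoll-Ridge: 32+20+9+15+10+4 = 90  ← best
The minimum is 90.
One optimal route: Ridge → Corby → Maple → Maris → Alder → Knoll → Ridge (or its reverse).

Shortest round trip = 90 min.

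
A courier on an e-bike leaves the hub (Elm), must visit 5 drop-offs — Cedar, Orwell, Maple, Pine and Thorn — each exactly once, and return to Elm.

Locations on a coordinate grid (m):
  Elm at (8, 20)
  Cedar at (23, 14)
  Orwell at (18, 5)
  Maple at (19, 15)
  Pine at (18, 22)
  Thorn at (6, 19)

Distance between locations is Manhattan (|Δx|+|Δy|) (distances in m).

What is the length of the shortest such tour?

Minimum total distance: 68 m.

There are 60 distinct closed tours to check (reversals are equivalent).
Elm→Cedar→Orwell→Maple→Pine→Thorn→Elm: 21+14+11+8+15+3 = 72
Elm→Cedar→Orwell→Maple→Thorn→Pine→Elm: 21+14+11+17+15+12 = 90
Elm→Cedar→Orwell→Pine→Maple→Thorn→Elm: 21+14+17+8+17+3 = 80
Elm→Cedar→Orwell→Pine→Thorn→Maple→Elm: 21+14+17+15+17+16 = 100
Elm→Cedar→Orwell→Thorn→Maple→Pine→Elm: 21+14+26+17+8+12 = 98
Elm→Cedar→Orwell→Thorn→Pine→Maple→Elm: 21+14+26+15+8+16 = 100
Elm→Cedar→Maple→Orwell→Pine→Thorn→Elm: 21+5+11+17+15+3 = 72
Elm→Cedar→Maple→Orwell→Thorn→Pine→Elm: 21+5+11+26+15+12 = 90
Elm→Cedar→Maple→Pine→Orwell→Thorn→Elm: 21+5+8+17+26+3 = 80
Elm→Cedar→Maple→Pine→Thorn→Orwell→Elm: 21+5+8+15+26+25 = 100
Elm→Cedar→Maple→Thorn→Orwell→Pine→Elm: 21+5+17+26+17+12 = 98
Elm→Cedar→Maple→Thorn→Pine→Orwell→Elm: 21+5+17+15+17+25 = 100
Elm→Cedar→Pine→Orwell→Maple→Thorn→Elm: 21+13+17+11+17+3 = 82
Elm→Cedar→Pine→Orwell→Thorn→Maple→Elm: 21+13+17+26+17+16 = 110
… (46 more)
Elm→Pine→Orwell→Cedar→Maple→Thorn→Elm: 12+17+14+5+17+3 = 68  ← best
The minimum is 68.
One optimal route: Elm → Pine → Orwell → Cedar → Maple → Thorn → Elm (or its reverse).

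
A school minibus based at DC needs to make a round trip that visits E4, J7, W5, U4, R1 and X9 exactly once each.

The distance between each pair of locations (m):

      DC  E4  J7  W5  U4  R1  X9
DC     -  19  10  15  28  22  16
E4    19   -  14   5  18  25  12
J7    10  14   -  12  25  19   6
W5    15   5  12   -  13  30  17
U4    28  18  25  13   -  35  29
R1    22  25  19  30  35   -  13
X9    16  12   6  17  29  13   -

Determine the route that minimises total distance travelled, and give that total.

There are 360 distinct closed tours to check (reversals are equivalent).
DC - E4 - J7 - W5 - U4 - R1 - X9 - DC: 19+14+12+13+35+13+16 = 122
DC - E4 - J7 - W5 - U4 - X9 - R1 - DC: 19+14+12+13+29+13+22 = 122
DC - E4 - J7 - W5 - R1 - U4 - X9 - DC: 19+14+12+30+35+29+16 = 155
DC - E4 - J7 - W5 - R1 - X9 - U4 - DC: 19+14+12+30+13+29+28 = 145
DC - E4 - J7 - W5 - X9 - U4 - R1 - DC: 19+14+12+17+29+35+22 = 148
DC - E4 - J7 - W5 - X9 - R1 - U4 - DC: 19+14+12+17+13+35+28 = 138
DC - E4 - J7 - U4 - W5 - R1 - X9 - DC: 19+14+25+13+30+13+16 = 130
DC - E4 - J7 - U4 - W5 - X9 - R1 - DC: 19+14+25+13+17+13+22 = 123
… (352 more)
DC - J7 - W5 - U4 - E4 - X9 - R1 - DC: 10+12+13+18+12+13+22 = 100  ← best
The minimum is 100.
One optimal route: DC → J7 → W5 → U4 → E4 → X9 → R1 → DC (or its reverse).

100 m — the shortest possible round trip.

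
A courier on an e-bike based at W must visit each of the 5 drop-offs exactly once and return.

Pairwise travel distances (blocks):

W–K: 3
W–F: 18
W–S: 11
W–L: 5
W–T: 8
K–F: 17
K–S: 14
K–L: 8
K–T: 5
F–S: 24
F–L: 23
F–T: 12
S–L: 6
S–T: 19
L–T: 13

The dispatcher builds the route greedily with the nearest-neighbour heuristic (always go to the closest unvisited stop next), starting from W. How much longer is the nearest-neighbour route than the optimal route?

W: K=3, L=5, T=8, S=11, F=18 ⇒ K
K: T=5, L=8, S=14, F=17 ⇒ T
T: F=12, L=13, S=19 ⇒ F
F: L=23, S=24 ⇒ L
L: S=6 ⇒ S
NN route W → K → T → F → L → S → W costs 60.
Optimal: W → K → T → F → S → L → W costs 55 (by enumerating all 60 distinct tours).
Excess = 60 − 55 = 5.

5 blocks longer than the optimal tour.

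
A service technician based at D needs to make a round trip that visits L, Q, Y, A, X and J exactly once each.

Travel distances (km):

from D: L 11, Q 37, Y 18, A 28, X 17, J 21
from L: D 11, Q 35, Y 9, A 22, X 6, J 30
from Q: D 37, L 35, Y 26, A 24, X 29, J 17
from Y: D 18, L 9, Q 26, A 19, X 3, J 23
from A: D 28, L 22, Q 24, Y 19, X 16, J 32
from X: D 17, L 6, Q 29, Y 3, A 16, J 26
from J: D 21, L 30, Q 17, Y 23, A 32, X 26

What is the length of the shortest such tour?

There are 360 distinct closed tours to check (reversals are equivalent).
D→L→Q→Y→A→X→J→D: 11+35+26+19+16+26+21 = 154
D→L→Q→Y→A→J→X→D: 11+35+26+19+32+26+17 = 166
D→L→Q→Y→X→A→J→D: 11+35+26+3+16+32+21 = 144
D→L→Q→Y→X→J→A→D: 11+35+26+3+26+32+28 = 161
D→L→Q→Y→J→A→X→D: 11+35+26+23+32+16+17 = 160
D→L→Q→Y→J→X→A→D: 11+35+26+23+26+16+28 = 165
D→L→Q→A→Y→X→J→D: 11+35+24+19+3+26+21 = 139
D→L→Q→A→Y→J→X→D: 11+35+24+19+23+26+17 = 155
… (352 more)
D→L→Y→X→A→Q→J→D: 11+9+3+16+24+17+21 = 101  ← best
The minimum is 101.
One optimal route: D → L → Y → X → A → Q → J → D (or its reverse).

Minimum total distance: 101 km.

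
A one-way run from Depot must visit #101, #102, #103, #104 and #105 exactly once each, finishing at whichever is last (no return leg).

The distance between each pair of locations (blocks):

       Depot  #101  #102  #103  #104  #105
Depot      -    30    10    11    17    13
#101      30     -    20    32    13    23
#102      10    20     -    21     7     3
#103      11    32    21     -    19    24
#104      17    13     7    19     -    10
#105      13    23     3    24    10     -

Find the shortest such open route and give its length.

Minimum one-way distance = 58 blocks.

There are 5! = 120 possible orderings.
Depot - #101 - #102 - #103 - #104 - #105: 30+20+21+19+10 = 100
Depot - #101 - #102 - #103 - #105 - #104: 30+20+21+24+10 = 105
Depot - #101 - #102 - #104 - #103 - #105: 30+20+7+19+24 = 100
Depot - #101 - #102 - #104 - #105 - #103: 30+20+7+10+24 = 91
Depot - #101 - #102 - #105 - #103 - #104: 30+20+3+24+19 = 96
Depot - #101 - #102 - #105 - #104 - #103: 30+20+3+10+19 = 82
Depot - #101 - #103 - #102 - #104 - #105: 30+32+21+7+10 = 100
Depot - #101 - #103 - #102 - #105 - #104: 30+32+21+3+10 = 96
Depot - #101 - #103 - #104 - #102 - #105: 30+32+19+7+3 = 91
Depot - #101 - #103 - #104 - #105 - #102: 30+32+19+10+3 = 94
Depot - #101 - #103 - #105 - #102 - #104: 30+32+24+3+7 = 96
Depot - #101 - #103 - #105 - #104 - #102: 30+32+24+10+7 = 103
Depot - #101 - #104 - #102 - #103 - #105: 30+13+7+21+24 = 95
Depot - #101 - #104 - #102 - #105 - #103: 30+13+7+3+24 = 77
… (106 more)
Depot - #103 - #102 - #105 - #104 - #101: 11+21+3+10+13 = 58  ← best
The minimum is 58.
One shortest path: Depot → #103 → #102 → #105 → #104 → #101.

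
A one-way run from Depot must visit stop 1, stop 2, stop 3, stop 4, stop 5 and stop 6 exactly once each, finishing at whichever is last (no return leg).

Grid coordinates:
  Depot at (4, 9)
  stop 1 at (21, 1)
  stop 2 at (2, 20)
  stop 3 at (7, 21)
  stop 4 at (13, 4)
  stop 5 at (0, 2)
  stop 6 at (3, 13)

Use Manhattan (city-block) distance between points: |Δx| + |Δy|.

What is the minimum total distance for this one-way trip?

There are 6! = 720 possible orderings.
Depot → stop 1 → stop 2 → stop 3 → stop 4 → stop 5 → stop 6: 25+38+6+23+15+14 = 121
Depot → stop 1 → stop 2 → stop 3 → stop 4 → stop 6 → stop 5: 25+38+6+23+19+14 = 125
Depot → stop 1 → stop 2 → stop 3 → stop 5 → stop 4 → stop 6: 25+38+6+26+15+19 = 129
Depot → stop 1 → stop 2 → stop 3 → stop 5 → stop 6 → stop 4: 25+38+6+26+14+19 = 128
Depot → stop 1 → stop 2 → stop 3 → stop 6 → stop 4 → stop 5: 25+38+6+12+19+15 = 115
Depot → stop 1 → stop 2 → stop 3 → stop 6 → stop 5 → stop 4: 25+38+6+12+14+15 = 110
Depot → stop 1 → stop 2 → stop 4 → stop 3 → stop 5 → stop 6: 25+38+27+23+26+14 = 153
Depot → stop 1 → stop 2 → stop 4 → stop 3 → stop 6 → stop 5: 25+38+27+23+12+14 = 139
… (712 more)
Depot → stop 3 → stop 2 → stop 6 → stop 5 → stop 4 → stop 1: 15+6+8+14+15+11 = 69  ← best
The minimum is 69.
One shortest path: Depot → stop 3 → stop 2 → stop 6 → stop 5 → stop 4 → stop 1.

69 — the minimum one-way total.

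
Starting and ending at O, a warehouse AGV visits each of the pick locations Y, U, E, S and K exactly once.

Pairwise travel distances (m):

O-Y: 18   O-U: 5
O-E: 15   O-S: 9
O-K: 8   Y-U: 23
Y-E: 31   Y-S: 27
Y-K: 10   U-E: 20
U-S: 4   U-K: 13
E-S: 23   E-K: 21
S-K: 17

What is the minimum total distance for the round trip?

With 5 stops there are 5!/2 = 60 distinct round trips (a route and its reverse cost the same).
O - Y - U - E - S - K - O: 18+23+20+23+17+8 = 109
O - Y - U - E - K - S - O: 18+23+20+21+17+9 = 108
O - Y - U - S - E - K - O: 18+23+4+23+21+8 = 97
O - Y - U - S - K - E - O: 18+23+4+17+21+15 = 98
O - Y - U - K - E - S - O: 18+23+13+21+23+9 = 107
O - Y - U - K - S - E - O: 18+23+13+17+23+15 = 109
O - Y - E - U - S - K - O: 18+31+20+4+17+8 = 98
O - Y - E - U - K - S - O: 18+31+20+13+17+9 = 108
O - Y - E - S - U - K - O: 18+31+23+4+13+8 = 97
O - Y - E - S - K - U - O: 18+31+23+17+13+5 = 107
O - Y - E - K - U - S - O: 18+31+21+13+4+9 = 96
O - Y - E - K - S - U - O: 18+31+21+17+4+5 = 96
O - Y - S - U - E - K - O: 18+27+4+20+21+8 = 98
O - Y - S - U - K - E - O: 18+27+4+13+21+15 = 98
… (46 more)
O - Y - K - E - S - U - O: 18+10+21+23+4+5 = 81  ← best
The minimum is 81.
One optimal route: O → Y → K → E → S → U → O (or its reverse).

81 m — the shortest possible round trip.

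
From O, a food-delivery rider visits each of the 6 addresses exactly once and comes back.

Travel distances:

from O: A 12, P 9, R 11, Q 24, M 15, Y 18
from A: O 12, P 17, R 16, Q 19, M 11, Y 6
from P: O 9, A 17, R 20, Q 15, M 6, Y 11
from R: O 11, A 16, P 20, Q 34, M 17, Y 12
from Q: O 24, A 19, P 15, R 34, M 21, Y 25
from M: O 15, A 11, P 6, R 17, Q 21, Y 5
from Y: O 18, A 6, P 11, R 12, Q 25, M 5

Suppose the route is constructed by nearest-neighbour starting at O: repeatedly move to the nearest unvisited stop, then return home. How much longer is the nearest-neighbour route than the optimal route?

20 longer than the optimal tour.

From O: P=9, R=11, A=12, M=15, Y=18, Q=24 → choose P (9).
From P: M=6, Y=11, Q=15, A=17, R=20 → choose M (6).
From M: Y=5, A=11, R=17, Q=21 → choose Y (5).
From Y: A=6, R=12, Q=25 → choose A (6).
From A: R=16, Q=19 → choose R (16).
From R: Q=34 → choose Q (34).
NN route O → P → M → Y → A → R → Q → O costs 100.
Optimal: O → A → Q → P → M → Y → R → O costs 80 (by enumerating all 360 distinct tours).
Excess = 100 − 80 = 20.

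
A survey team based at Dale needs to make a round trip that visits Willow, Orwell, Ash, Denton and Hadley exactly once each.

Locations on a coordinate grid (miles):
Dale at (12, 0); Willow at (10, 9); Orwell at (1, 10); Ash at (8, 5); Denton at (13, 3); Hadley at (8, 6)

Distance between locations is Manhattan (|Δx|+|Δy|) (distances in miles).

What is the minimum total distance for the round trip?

44 miles — the shortest possible round trip.

Dale→Willow→Orwell→Ash→Denton→Hadley→Dale: 11+10+12+7+8+10 = 58
Dale→Willow→Orwell→Ash→Hadley→Denton→Dale: 11+10+12+1+8+4 = 46
Dale→Willow→Orwell→Denton→Ash→Hadley→Dale: 11+10+19+7+1+10 = 58
Dale→Willow→Orwell→Denton→Hadley→Ash→Dale: 11+10+19+8+1+9 = 58
Dale→Willow→Orwell→Hadley→Ash→Denton→Dale: 11+10+11+1+7+4 = 44
Dale→Willow→Orwell→Hadley→Denton→Ash→Dale: 11+10+11+8+7+9 = 56
Dale→Willow→Ash→Orwell→Denton→Hadley→Dale: 11+6+12+19+8+10 = 66
Dale→Willow→Ash→Orwell→Hadley→Denton→Dale: 11+6+12+11+8+4 = 52
Dale→Willow→Ash→Denton→Orwell→Hadley→Dale: 11+6+7+19+11+10 = 64
Dale→Willow→Ash→Denton→Hadley→Orwell→Dale: 11+6+7+8+11+21 = 64
Dale→Willow→Ash→Hadley→Orwell→Denton→Dale: 11+6+1+11+19+4 = 52
Dale→Willow→Ash→Hadley→Denton→Orwell→Dale: 11+6+1+8+19+21 = 66
Dale→Willow→Denton→Orwell→Ash→Hadley→Dale: 11+9+19+12+1+10 = 62
Dale→Willow→Denton→Orwell→Hadley→Ash→Dale: 11+9+19+11+1+9 = 60
… (46 more)
The minimum is 44.
One optimal route: Dale → Willow → Orwell → Hadley → Ash → Denton → Dale (or its reverse).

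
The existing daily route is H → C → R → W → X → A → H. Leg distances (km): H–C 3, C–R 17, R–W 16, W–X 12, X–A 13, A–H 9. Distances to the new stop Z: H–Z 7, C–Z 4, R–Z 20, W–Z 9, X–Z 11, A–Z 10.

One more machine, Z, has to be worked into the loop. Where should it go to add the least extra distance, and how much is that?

Minimum extra distance: 7 km, inserting Z between C and R.

Insertion cost between consecutive stops i–j is d(i,Z) + d(Z,j) − d(i,j):
  between H and C: 7 + 4 − 3 = 8
  between C and R: 4 + 20 − 17 = 7
  between R and W: 20 + 9 − 16 = 13
  between W and X: 9 + 11 − 12 = 8
  between X and A: 11 + 10 − 13 = 8
  between A and H: 10 + 7 − 9 = 8
Cheapest insertion is between C and R, adding 7.
New total = 70 + 7 = 77.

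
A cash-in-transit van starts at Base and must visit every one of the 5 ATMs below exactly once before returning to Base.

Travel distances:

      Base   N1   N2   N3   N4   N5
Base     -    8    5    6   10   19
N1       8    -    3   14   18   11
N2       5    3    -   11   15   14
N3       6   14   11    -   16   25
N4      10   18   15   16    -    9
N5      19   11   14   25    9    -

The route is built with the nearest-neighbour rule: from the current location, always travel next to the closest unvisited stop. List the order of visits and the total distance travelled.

Base → [N2:5 / N3:6 / N1:8 / N4:10 / N5:19] → N2 (5)
N2 → [N1:3 / N3:11 / N5:14 / N4:15] → N1 (3)
N1 → [N5:11 / N3:14 / N4:18] → N5 (11)
N5 → [N4:9 / N3:25] → N4 (9)
N4 → [N3:16] → N3 (16)
Return N3→Base: 6.
Total = 5 + 3 + 11 + 9 + 16 + 6 = 50.

50 along Base → N2 → N1 → N5 → N4 → N3 → Base.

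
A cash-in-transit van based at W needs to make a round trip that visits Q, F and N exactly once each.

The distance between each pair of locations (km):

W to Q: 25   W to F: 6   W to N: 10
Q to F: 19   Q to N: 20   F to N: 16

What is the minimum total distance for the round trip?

Shortest round trip = 55 km.

With 3 stops there are 3!/2 = 3 distinct round trips (a route and its reverse cost the same).
W-Q-F-N-W: 25+19+16+10 = 70
W-Q-N-F-W: 25+20+16+6 = 67
W-F-Q-N-W: 6+19+20+10 = 55
The minimum is 55.
One optimal route: W → F → Q → N → W (or its reverse).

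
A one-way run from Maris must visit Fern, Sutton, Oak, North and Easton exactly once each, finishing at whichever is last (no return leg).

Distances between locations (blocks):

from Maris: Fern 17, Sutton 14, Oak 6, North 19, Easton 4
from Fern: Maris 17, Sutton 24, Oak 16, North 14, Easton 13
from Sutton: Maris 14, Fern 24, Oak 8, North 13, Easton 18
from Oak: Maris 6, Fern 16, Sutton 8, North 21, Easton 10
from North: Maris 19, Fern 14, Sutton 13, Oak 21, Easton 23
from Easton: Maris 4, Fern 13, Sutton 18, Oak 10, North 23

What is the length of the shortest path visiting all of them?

49 blocks — the minimum one-way total.

There are 5! = 120 possible orderings.
Maris - Fern - Sutton - Oak - North - Easton: 17+24+8+21+23 = 93
Maris - Fern - Sutton - Oak - Easton - North: 17+24+8+10+23 = 82
Maris - Fern - Sutton - North - Oak - Easton: 17+24+13+21+10 = 85
Maris - Fern - Sutton - North - Easton - Oak: 17+24+13+23+10 = 87
Maris - Fern - Sutton - Easton - Oak - North: 17+24+18+10+21 = 90
Maris - Fern - Sutton - Easton - North - Oak: 17+24+18+23+21 = 103
Maris - Fern - Oak - Sutton - North - Easton: 17+16+8+13+23 = 77
Maris - Fern - Oak - Sutton - Easton - North: 17+16+8+18+23 = 82
Maris - Fern - Oak - North - Sutton - Easton: 17+16+21+13+18 = 85
Maris - Fern - Oak - North - Easton - Sutton: 17+16+21+23+18 = 95
Maris - Fern - Oak - Easton - Sutton - North: 17+16+10+18+13 = 74
Maris - Fern - Oak - Easton - North - Sutton: 17+16+10+23+13 = 79
Maris - Fern - North - Sutton - Oak - Easton: 17+14+13+8+10 = 62
Maris - Fern - North - Sutton - Easton - Oak: 17+14+13+18+10 = 72
… (106 more)
Maris - Easton - Oak - Sutton - North - Fern: 4+10+8+13+14 = 49  ← best
The minimum is 49.
One shortest path: Maris → Easton → Oak → Sutton → North → Fern.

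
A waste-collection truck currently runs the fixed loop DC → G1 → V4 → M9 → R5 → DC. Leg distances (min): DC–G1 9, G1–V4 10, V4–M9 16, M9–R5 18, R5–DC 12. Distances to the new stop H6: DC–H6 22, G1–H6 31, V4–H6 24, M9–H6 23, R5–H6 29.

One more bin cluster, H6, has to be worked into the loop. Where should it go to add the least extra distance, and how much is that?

Insertion cost between consecutive stops i–j is d(i,H6) + d(H6,j) − d(i,j):
  between DC and G1: 22 + 31 − 9 = 44
  between G1 and V4: 31 + 24 − 10 = 45
  between V4 and M9: 24 + 23 − 16 = 31
  between M9 and R5: 23 + 29 − 18 = 34
  between R5 and DC: 29 + 22 − 12 = 39
Cheapest insertion is between V4 and M9, adding 31.
New total = 65 + 31 = 96.

Minimum extra distance: 31 min, inserting H6 between V4 and M9.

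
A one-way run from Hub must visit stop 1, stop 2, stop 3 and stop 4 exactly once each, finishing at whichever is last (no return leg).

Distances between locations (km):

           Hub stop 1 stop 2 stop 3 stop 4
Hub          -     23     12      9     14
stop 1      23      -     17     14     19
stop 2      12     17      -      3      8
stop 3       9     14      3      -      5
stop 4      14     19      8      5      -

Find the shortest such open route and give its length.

Minimum one-way distance = 39 km.

There are 4! = 24 possible orderings.
Hub - stop 1 - stop 2 - stop 3 - stop 4: 23+17+3+5 = 48
Hub - stop 1 - stop 2 - stop 4 - stop 3: 23+17+8+5 = 53
Hub - stop 1 - stop 3 - stop 2 - stop 4: 23+14+3+8 = 48
Hub - stop 1 - stop 3 - stop 4 - stop 2: 23+14+5+8 = 50
Hub - stop 1 - stop 4 - stop 2 - stop 3: 23+19+8+3 = 53
Hub - stop 1 - stop 4 - stop 3 - stop 2: 23+19+5+3 = 50
Hub - stop 2 - stop 1 - stop 3 - stop 4: 12+17+14+5 = 48
Hub - stop 2 - stop 1 - stop 4 - stop 3: 12+17+19+5 = 53
Hub - stop 2 - stop 3 - stop 1 - stop 4: 12+3+14+19 = 48
Hub - stop 2 - stop 3 - stop 4 - stop 1: 12+3+5+19 = 39
Hub - stop 2 - stop 4 - stop 1 - stop 3: 12+8+19+14 = 53
Hub - stop 2 - stop 4 - stop 3 - stop 1: 12+8+5+14 = 39
Hub - stop 3 - stop 1 - stop 2 - stop 4: 9+14+17+8 = 48
Hub - stop 3 - stop 1 - stop 4 - stop 2: 9+14+19+8 = 50
… (10 more)
The minimum is 39.
One shortest path: Hub → stop 2 → stop 3 → stop 4 → stop 1.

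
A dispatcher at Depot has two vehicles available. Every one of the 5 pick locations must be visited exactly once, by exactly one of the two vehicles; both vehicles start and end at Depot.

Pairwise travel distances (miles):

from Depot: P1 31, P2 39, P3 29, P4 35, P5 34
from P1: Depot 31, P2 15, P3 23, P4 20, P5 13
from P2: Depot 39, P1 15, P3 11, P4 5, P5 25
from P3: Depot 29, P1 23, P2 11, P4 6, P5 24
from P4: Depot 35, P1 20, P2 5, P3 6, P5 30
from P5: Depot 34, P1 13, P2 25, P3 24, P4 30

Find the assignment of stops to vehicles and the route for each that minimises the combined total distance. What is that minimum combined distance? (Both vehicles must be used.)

154 miles — the smallest possible combined total.

There are 2^4 − 1 = 15 ways to divide the 5 stops into two non-empty groups. For each, the best each vehicle can do is its own shortest tour through its group:
  {P1} + {P2, P3, P4, P5}: 62 + 99 = 161
  {P2} + {P1, P3, P4, P5}: 78 + 102 = 180
  {P1, P2} + {P3, P4, P5}: 85 + 99 = 184
  {P3} + {P1, P2, P4, P5}: 58 + 102 = 160
  {P1, P3} + {P2, P4, P5}: 83 + 99 = 182
  {P2, P3} + {P1, P4, P5}: 79 + 102 = 181
  … (15 splits in total)
  {P1, P2, P3, P4} + {P5}: 86 + 68 = 154  ← best
Best: vehicle 1 Depot → P1 → P2 → P4 → P3 → Depot = 86; vehicle 2 Depot → P5 → Depot = 68; combined 154.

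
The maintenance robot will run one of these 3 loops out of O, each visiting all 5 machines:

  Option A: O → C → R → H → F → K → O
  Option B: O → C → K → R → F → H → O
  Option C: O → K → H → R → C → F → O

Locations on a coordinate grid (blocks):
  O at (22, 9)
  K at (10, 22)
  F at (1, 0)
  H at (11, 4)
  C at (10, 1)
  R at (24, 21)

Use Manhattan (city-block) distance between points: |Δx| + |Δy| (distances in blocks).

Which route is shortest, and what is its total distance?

Option A: 20 + 34 + 30 + 14 + 31 + 25 = 154
Option B: 20 + 21 + 15 + 44 + 14 + 16 = 130
Option C: 25 + 19 + 30 + 34 + 10 + 30 = 148

Shortest is Option B, total 130 blocks.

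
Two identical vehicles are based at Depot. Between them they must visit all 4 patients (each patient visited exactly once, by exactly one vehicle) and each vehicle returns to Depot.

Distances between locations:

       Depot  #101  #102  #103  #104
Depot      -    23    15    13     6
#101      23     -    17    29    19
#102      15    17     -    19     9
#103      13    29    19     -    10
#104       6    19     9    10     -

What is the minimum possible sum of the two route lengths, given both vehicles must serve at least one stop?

Minimum combined distance: 81.

Check every non-empty split of the stops between the two vehicles; for each half take its own optimal tour:
  {#101} + {#102, #103, #104}: 46 + 47 = 93
  {#102} + {#101, #103, #104}: 30 + 65 = 95
  {#101, #102} + {#103, #104}: 55 + 29 = 84
  {#103} + {#101, #102, #104}: 26 + 55 = 81
  {#101, #103} + {#102, #104}: 65 + 30 = 95
  {#102, #103} + {#101, #104}: 47 + 48 = 95
  … (7 splits in total)
Best: vehicle 1 Depot → #103 → Depot = 26; vehicle 2 Depot → #101 → #102 → #104 → Depot = 55; combined 81.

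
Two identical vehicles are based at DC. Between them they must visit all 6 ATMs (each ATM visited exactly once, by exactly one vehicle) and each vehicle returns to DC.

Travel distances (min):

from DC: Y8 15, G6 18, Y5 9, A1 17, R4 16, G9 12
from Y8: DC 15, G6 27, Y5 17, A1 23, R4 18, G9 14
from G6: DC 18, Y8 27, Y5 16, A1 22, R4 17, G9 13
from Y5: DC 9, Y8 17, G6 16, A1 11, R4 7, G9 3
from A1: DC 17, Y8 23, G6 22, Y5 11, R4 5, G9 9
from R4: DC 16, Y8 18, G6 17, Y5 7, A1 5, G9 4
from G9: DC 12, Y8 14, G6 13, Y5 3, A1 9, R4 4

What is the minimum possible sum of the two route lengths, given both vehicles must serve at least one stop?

There are 2^5 − 1 = 31 ways to divide the 6 stops into two non-empty groups. For each, the best each vehicle can do is its own shortest tour through its group:
  {Y8} + {G6, Y5, A1, R4, G9}: 30 + 60 = 90
  {G6} + {Y8, Y5, A1, R4, G9}: 36 + 58 = 94
  {Y8, G6} + {Y5, A1, R4, G9}: 60 + 38 = 98
  {Y5} + {Y8, G6, A1, R4, G9}: 18 + 78 = 96
  {Y8, Y5} + {G6, A1, R4, G9}: 41 + 57 = 98
  {G6, Y5} + {Y8, A1, R4, G9}: 43 + 55 = 98
  … (31 splits in total)
Best: vehicle 1 DC → Y8 → DC = 30; vehicle 2 DC → G6 → G9 → R4 → A1 → Y5 → DC = 60; combined 90.

90 min — the smallest possible combined total.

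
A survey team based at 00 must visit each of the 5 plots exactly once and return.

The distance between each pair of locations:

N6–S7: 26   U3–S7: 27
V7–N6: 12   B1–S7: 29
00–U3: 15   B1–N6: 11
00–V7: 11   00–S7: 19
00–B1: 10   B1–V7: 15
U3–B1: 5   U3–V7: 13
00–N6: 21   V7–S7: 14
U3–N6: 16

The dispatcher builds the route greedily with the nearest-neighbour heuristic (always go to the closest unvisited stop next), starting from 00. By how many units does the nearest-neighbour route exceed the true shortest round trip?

9 longer than the optimal tour.

From 00: B1=10, V7=11, U3=15, S7=19, N6=21 → choose B1 (10).
From B1: U3=5, N6=11, V7=15, S7=29 → choose U3 (5).
From U3: V7=13, N6=16, S7=27 → choose V7 (13).
From V7: N6=12, S7=14 → choose N6 (12).
From N6: S7=26 → choose S7 (26).
NN route 00 → B1 → U3 → V7 → N6 → S7 → 00 costs 85.
Optimal: 00 → U3 → B1 → N6 → V7 → S7 → 00 costs 76 (by enumerating all 60 distinct tours).
Excess = 85 − 76 = 9.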